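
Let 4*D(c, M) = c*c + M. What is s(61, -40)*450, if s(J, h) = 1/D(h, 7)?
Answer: 1800/1607 ≈ 1.1201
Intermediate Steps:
D(c, M) = M/4 + c²/4 (D(c, M) = (c*c + M)/4 = (c² + M)/4 = (M + c²)/4 = M/4 + c²/4)
s(J, h) = 1/(7/4 + h²/4) (s(J, h) = 1/((¼)*7 + h²/4) = 1/(7/4 + h²/4))
s(61, -40)*450 = (4/(7 + (-40)²))*450 = (4/(7 + 1600))*450 = (4/1607)*450 = 1800/1607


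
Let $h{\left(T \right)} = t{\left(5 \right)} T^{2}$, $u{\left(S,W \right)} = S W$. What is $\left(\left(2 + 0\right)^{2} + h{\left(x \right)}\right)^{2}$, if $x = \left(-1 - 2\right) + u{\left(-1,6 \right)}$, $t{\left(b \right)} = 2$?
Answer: $27556$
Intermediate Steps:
$x = -9$ ($x = \left(-1 - 2\right) - 6 = -3 - 6 = -9$)
$h{\left(T \right)} = 2 T^{2}$
$\left(\left(2 + 0\right)^{2} + h{\left(x \right)}\right)^{2} = \left(\left(2 + 0\right)^{2} + 2 \left(-9\right)^{2}\right)^{2} = \left(2^{2} + 2 \cdot 81\right)^{2} = \left(4 + 162\right)^{2} = 166^{2} = 27556$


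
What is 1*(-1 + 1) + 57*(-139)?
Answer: -7923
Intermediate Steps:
1*(-1 + 1) + 57*(-139) = 1*0 - 7923 = 0 - 7923 = -7923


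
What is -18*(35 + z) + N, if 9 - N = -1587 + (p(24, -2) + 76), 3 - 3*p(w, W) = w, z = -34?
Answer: 1509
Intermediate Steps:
p(w, W) = 1 - w/3
N = 1527 (N = 9 - (-1587 + ((1 - 1/3*24) + 76)) = 9 - (-1587 + ((1 - 8) + 76)) = 9 - (-1587 + (-7 + 76)) = 9 - (-1587 + 69) = 9 - 1*(-1518) = 9 + 1518 = 1527)
-18*(35 + z) + N = -18*(35 - 34) + 1527 = -18*1 + 1527 = -18 + 1527 = 1509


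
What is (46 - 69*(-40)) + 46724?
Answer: 49530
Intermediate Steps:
(46 - 69*(-40)) + 46724 = (46 + 2760) + 46724 = 2806 + 46724 = 49530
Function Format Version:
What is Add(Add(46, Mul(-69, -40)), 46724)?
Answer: 49530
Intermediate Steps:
Add(Add(46, Mul(-69, -40)), 46724) = Add(Add(46, 2760), 46724) = Add(2806, 46724) = 49530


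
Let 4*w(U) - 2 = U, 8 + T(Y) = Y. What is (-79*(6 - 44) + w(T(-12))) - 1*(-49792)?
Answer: 105579/2 ≈ 52790.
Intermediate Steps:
T(Y) = -8 + Y
w(U) = ½ + U/4
(-79*(6 - 44) + w(T(-12))) - 1*(-49792) = (-79*(6 - 44) + (½ + (-8 - 12)/4)) - 1*(-49792) = (-79*(-38) + (½ + (¼)*(-20))) + 49792 = (3002 + (½ - 5)) + 49792 = (3002 - 9/2) + 49792 = 5995/2 + 49792 = 105579/2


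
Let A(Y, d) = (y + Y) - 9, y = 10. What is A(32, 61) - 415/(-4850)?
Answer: 32093/970 ≈ 33.086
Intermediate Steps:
A(Y, d) = 1 + Y (A(Y, d) = (10 + Y) - 9 = 1 + Y)
A(32, 61) - 415/(-4850) = (1 + 32) - 415/(-4850) = 33 - 415*(-1)/4850 = 33 - 1*(-83/970) = 33 + 83/970 = 32093/970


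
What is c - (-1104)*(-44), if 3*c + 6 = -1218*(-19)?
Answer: -40864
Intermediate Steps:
c = 7712 (c = -2 + (-1218*(-19))/3 = -2 + (⅓)*23142 = -2 + 7714 = 7712)
c - (-1104)*(-44) = 7712 - (-1104)*(-44) = 7712 - 1*48576 = 7712 - 48576 = -40864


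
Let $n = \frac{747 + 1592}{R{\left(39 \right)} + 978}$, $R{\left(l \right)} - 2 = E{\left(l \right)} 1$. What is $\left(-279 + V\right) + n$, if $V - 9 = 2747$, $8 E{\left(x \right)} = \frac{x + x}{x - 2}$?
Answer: $\frac{359706855}{145079} \approx 2479.4$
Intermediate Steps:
$E{\left(x \right)} = \frac{x}{4 \left(-2 + x\right)}$ ($E{\left(x \right)} = \frac{\left(x + x\right) \frac{1}{x - 2}}{8} = \frac{2 x \frac{1}{-2 + x}}{8} = \frac{x}{4 \left(-2 + x\right)}$)
$R{\left(l \right)} = 2 + \frac{l}{4 \left(-2 + l\right)}$ ($R{\left(l \right)} = 2 + \frac{l}{4 \left(-2 + l\right)} 1 = 2 + \frac{l}{4 \left(-2 + l\right)}$)
$V = 2756$ ($V = 9 + 2747 = 2756$)
$n = \frac{346172}{145079}$ ($n = \frac{747 + 1592}{\frac{-16 + 9 \cdot 39}{4 \left(-2 + 39\right)} + 978} = \frac{2339}{\frac{-16 + 351}{4 \cdot 37} + 978} = \frac{2339}{\frac{1}{4} \cdot \frac{1}{37} \cdot 335 + 978} = \frac{2339}{\frac{335}{148} + 978} = \frac{2339}{\frac{145079}{148}} = 2339 \cdot \frac{148}{145079} = \frac{346172}{145079} \approx 2.3861$)
$\left(-279 + V\right) + n = \left(-279 + 2756\right) + \frac{346172}{145079} = 2477 + \frac{346172}{145079} = \frac{359706855}{145079}$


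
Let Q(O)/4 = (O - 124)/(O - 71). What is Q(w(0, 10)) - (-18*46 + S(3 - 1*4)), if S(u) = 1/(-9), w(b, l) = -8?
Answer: 593539/711 ≈ 834.79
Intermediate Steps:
S(u) = -1/9
Q(O) = 4*(-124 + O)/(-71 + O) (Q(O) = 4*((O - 124)/(O - 71)) = 4*((-124 + O)/(-71 + O)) = 4*(-124 + O)/(-71 + O))
Q(w(0, 10)) - (-18*46 + S(3 - 1*4)) = 4*(-124 - 8)/(-71 - 8) - (-18*46 - 1/9) = 4*(-132)/(-79) - (-828 - 1/9) = 4*(-1/79)*(-132) - 1*(-7453/9) = 528/79 + 7453/9 = 593539/711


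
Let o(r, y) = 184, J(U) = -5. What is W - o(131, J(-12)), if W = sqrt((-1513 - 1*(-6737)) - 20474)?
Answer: -184 + 5*I*sqrt(610) ≈ -184.0 + 123.49*I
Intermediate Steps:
W = 5*I*sqrt(610) (W = sqrt((-1513 + 6737) - 20474) = sqrt(5224 - 20474) = sqrt(-15250) = 5*I*sqrt(610) ≈ 123.49*I)
W - o(131, J(-12)) = 5*I*sqrt(610) - 1*184 = 5*I*sqrt(610) - 184 = -184 + 5*I*sqrt(610)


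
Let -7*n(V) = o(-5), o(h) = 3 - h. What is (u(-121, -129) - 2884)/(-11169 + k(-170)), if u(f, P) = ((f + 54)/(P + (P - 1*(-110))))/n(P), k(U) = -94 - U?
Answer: 3415125/13134112 ≈ 0.26002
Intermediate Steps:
n(V) = -8/7 (n(V) = -(3 - 1*(-5))/7 = -(3 + 5)/7 = -1/7*8 = -8/7)
u(f, P) = -7*(54 + f)/(8*(110 + 2*P)) (u(f, P) = ((f + 54)/(P + (P - 1*(-110))))/(-8/7) = ((54 + f)/(P + (P + 110)))*(-7/8) = ((54 + f)/(P + (110 + P)))*(-7/8) = ((54 + f)/(110 + 2*P))*(-7/8) = -7*(54 + f)/(8*(110 + 2*P)))
(u(-121, -129) - 2884)/(-11169 + k(-170)) = (7*(-54 - 1*(-121))/(16*(55 - 129)) - 2884)/(-11169 + (-94 - 1*(-170))) = ((7/16)*(-54 + 121)/(-74) - 2884)/(-11169 + (-94 + 170)) = ((7/16)*(-1/74)*67 - 2884)/(-11169 + 76) = (-469/1184 - 2884)/(-11093) = -3415125/1184*(-1/11093) = 3415125/13134112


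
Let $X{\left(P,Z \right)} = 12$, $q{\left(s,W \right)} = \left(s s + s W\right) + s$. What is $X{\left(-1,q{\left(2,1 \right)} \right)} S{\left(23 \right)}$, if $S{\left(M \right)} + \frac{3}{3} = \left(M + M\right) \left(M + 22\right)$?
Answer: $24828$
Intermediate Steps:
$q{\left(s,W \right)} = s + s^{2} + W s$ ($q{\left(s,W \right)} = \left(s^{2} + W s\right) + s = s + s^{2} + W s$)
$S{\left(M \right)} = -1 + 2 M \left(22 + M\right)$ ($S{\left(M \right)} = -1 + \left(M + M\right) \left(M + 22\right) = -1 + 2 M \left(22 + M\right)$)
$X{\left(-1,q{\left(2,1 \right)} \right)} S{\left(23 \right)} = 12 \left(-1 + 2 \cdot 23^{2} + 44 \cdot 23\right) = 12 \left(-1 + 2 \cdot 529 + 1012\right) = 12 \left(-1 + 1058 + 1012\right) = 12 \cdot 2069 = 24828$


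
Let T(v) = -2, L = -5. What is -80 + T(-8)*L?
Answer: -70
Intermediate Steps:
-80 + T(-8)*L = -80 - 2*(-5) = -80 + 10 = -70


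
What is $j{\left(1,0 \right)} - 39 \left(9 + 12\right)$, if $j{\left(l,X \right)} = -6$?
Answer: $-825$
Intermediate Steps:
$j{\left(1,0 \right)} - 39 \left(9 + 12\right) = -6 - 39 \left(9 + 12\right) = -6 - 819 = -825$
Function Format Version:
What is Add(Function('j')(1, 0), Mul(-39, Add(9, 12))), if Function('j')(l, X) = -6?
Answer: -825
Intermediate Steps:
Add(Function('j')(1, 0), Mul(-39, Add(9, 12))) = Add(-6, Mul(-39, Add(9, 12))) = Add(-6, Mul(-39, 21)) = Add(-6, -819) = -825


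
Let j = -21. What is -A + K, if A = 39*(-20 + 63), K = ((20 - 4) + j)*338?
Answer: -3367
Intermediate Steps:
K = -1690 (K = ((20 - 4) - 21)*338 = (16 - 21)*338 = -5*338 = -1690)
A = 1677 (A = 39*43 = 1677)
-A + K = -1*1677 - 1690 = -1677 - 1690 = -3367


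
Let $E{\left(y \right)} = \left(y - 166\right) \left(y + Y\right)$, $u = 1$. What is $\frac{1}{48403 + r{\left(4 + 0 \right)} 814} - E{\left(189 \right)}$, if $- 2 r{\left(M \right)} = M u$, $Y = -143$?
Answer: $- \frac{49487949}{46775} \approx -1058.0$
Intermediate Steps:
$r{\left(M \right)} = - \frac{M}{2}$ ($r{\left(M \right)} = - \frac{M 1}{2} = - \frac{M}{2}$)
$E{\left(y \right)} = \left(-166 + y\right) \left(-143 + y\right)$ ($E{\left(y \right)} = \left(y - 166\right) \left(y - 143\right) = \left(-166 + y\right) \left(-143 + y\right)$)
$\frac{1}{48403 + r{\left(4 + 0 \right)} 814} - E{\left(189 \right)} = \frac{1}{48403 + - \frac{4 + 0}{2} \cdot 814} - \left(23738 + 189^{2} - 58401\right) = \frac{1}{48403 + \left(- \frac{1}{2}\right) 4 \cdot 814} - \left(23738 + 35721 - 58401\right) = \frac{1}{48403 - 1628} - 1058 = \frac{1}{46775} - 1058 = - \frac{49487949}{46775}$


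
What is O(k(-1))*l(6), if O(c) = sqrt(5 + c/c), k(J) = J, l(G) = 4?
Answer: 4*sqrt(6) ≈ 9.7980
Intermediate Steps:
O(c) = sqrt(6) (O(c) = sqrt(5 + 1) = sqrt(6))
O(k(-1))*l(6) = sqrt(6)*4 = 4*sqrt(6)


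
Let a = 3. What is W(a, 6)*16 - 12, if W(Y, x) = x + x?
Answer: 180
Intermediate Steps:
W(Y, x) = 2*x
W(a, 6)*16 - 12 = (2*6)*16 - 12 = 12*16 - 12 = 192 - 12 = 180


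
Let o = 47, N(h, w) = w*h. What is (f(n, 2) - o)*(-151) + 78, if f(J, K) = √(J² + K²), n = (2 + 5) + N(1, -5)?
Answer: 7175 - 302*√2 ≈ 6747.9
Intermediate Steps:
N(h, w) = h*w
n = 2 (n = (2 + 5) + 1*(-5) = 7 - 5 = 2)
(f(n, 2) - o)*(-151) + 78 = (√(2² + 2²) - 1*47)*(-151) + 78 = (√(4 + 4) - 47)*(-151) + 78 = (√8 - 47)*(-151) + 78 = (2*√2 - 47)*(-151) + 78 = (-47 + 2*√2)*(-151) + 78 = (7097 - 302*√2) + 78 = 7175 - 302*√2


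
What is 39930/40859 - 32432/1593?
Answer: -1261530598/65088387 ≈ -19.382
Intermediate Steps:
39930/40859 - 32432/1593 = -1261530598/65088387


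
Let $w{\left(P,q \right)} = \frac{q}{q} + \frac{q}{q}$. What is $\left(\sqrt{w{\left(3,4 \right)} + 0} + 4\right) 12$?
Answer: $48 + 12 \sqrt{2} \approx 64.971$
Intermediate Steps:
$w{\left(P,q \right)} = 2$ ($w{\left(P,q \right)} = 1 + 1 = 2$)
$\left(\sqrt{w{\left(3,4 \right)} + 0} + 4\right) 12 = \left(\sqrt{2 + 0} + 4\right) 12 = \left(\sqrt{2} + 4\right) 12 = \left(4 + \sqrt{2}\right) 12 = 48 + 12 \sqrt{2}$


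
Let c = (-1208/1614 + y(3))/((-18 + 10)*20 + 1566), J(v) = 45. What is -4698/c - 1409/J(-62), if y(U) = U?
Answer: -239877225373/81765 ≈ -2.9337e+6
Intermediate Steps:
c = 1817/1134642 (c = (-1208/1614 + 3)/((-18 + 10)*20 + 1566) = (-1208*1/1614 + 3)/(-8*20 + 1566) = (-604/807 + 3)/(-160 + 1566) = (1817/807)/1406 = (1817/807)*(1/1406) = 1817/1134642 ≈ 0.0016014)
-4698/c - 1409/J(-62) = -4698/1817/1134642 - 1409/45 = -4698*1134642/1817 - 1409*1/45 = -5330548116/1817 - 1409/45 = -239877225373/81765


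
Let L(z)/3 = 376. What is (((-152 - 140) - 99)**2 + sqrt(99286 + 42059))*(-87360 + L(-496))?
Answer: -13183234392 - 776088*sqrt(1745) ≈ -1.3216e+10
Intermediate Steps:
L(z) = 1128 (L(z) = 3*376 = 1128)
(((-152 - 140) - 99)**2 + sqrt(99286 + 42059))*(-87360 + L(-496)) = (((-152 - 140) - 99)**2 + sqrt(99286 + 42059))*(-87360 + 1128) = ((-292 - 99)**2 + sqrt(141345))*(-86232) = ((-391)**2 + 9*sqrt(1745))*(-86232) = (152881 + 9*sqrt(1745))*(-86232) = -13183234392 - 776088*sqrt(1745)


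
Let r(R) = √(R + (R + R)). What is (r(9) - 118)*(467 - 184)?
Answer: -33394 + 849*√3 ≈ -31924.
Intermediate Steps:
r(R) = √3*√R (r(R) = √(R + 2*R) = √(3*R) = √3*√R)
(r(9) - 118)*(467 - 184) = (√3*√9 - 118)*(467 - 184) = (√3*3 - 118)*283 = (3*√3 - 118)*283 = (-118 + 3*√3)*283 = -33394 + 849*√3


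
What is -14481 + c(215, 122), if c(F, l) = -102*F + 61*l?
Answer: -28969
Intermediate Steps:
-14481 + c(215, 122) = -14481 + (-102*215 + 61*122) = -14481 + (-21930 + 7442) = -14481 - 14488 = -28969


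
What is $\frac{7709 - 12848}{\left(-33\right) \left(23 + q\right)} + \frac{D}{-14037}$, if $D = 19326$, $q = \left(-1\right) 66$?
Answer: $- \frac{11062193}{2213167} \approx -4.9984$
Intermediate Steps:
$q = -66$
$\frac{7709 - 12848}{\left(-33\right) \left(23 + q\right)} + \frac{D}{-14037} = \frac{7709 - 12848}{\left(-33\right) \left(23 - 66\right)} + \frac{19326}{-14037} = - \frac{5139}{\left(-33\right) \left(-43\right)} + 19326 \left(- \frac{1}{14037}\right) = - \frac{5139}{1419} - \frac{6442}{4679} = \left(-5139\right) \frac{1}{1419} - \frac{6442}{4679} = - \frac{1713}{473} - \frac{6442}{4679} = - \frac{11062193}{2213167}$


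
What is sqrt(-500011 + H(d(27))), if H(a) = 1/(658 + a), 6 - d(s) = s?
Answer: I*sqrt(4140591078)/91 ≈ 707.11*I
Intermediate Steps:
d(s) = 6 - s
sqrt(-500011 + H(d(27))) = sqrt(-500011 + 1/(658 + (6 - 1*27))) = sqrt(-500011 + 1/(658 + (6 - 27))) = sqrt(-500011 + 1/(658 - 21)) = sqrt(-500011 + 1/637) = sqrt(-318507006/637) = I*sqrt(4140591078)/91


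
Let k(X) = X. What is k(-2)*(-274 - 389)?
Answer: 1326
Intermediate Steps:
k(-2)*(-274 - 389) = -2*(-274 - 389) = -2*(-663) = 1326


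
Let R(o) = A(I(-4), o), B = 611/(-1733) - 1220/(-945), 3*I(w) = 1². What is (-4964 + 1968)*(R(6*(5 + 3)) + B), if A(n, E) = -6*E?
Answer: 40241965124/46791 ≈ 8.6004e+5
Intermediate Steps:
I(w) = ⅓ (I(w) = (⅓)*1² = (⅓)*1 = ⅓)
B = 307373/327537 (B = 611*(-1/1733) - 1220*(-1/945) = -611/1733 + 244/189 = 307373/327537 ≈ 0.93844)
R(o) = -6*o
(-4964 + 1968)*(R(6*(5 + 3)) + B) = (-4964 + 1968)*(-36*(5 + 3) + 307373/327537) = -2996*(-36*8 + 307373/327537) = -2996*(-6*48 + 307373/327537) = -2996*(-288 + 307373/327537) = -2996*(-94023283/327537) = 40241965124/46791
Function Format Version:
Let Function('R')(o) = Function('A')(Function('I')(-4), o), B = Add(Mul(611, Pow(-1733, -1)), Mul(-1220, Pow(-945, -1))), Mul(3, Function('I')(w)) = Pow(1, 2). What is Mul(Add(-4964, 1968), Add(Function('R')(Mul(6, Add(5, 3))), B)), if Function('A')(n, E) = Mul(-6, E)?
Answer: Rational(40241965124, 46791) ≈ 8.6004e+5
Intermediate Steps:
Function('I')(w) = Rational(1, 3) (Function('I')(w) = Mul(Rational(1, 3), Pow(1, 2)) = Mul(Rational(1, 3), 1) = Rational(1, 3))
B = Rational(307373, 327537) (B = Add(Mul(611, Rational(-1, 1733)), Mul(-1220, Rational(-1, 945))) = Add(Rational(-611, 1733), Rational(244, 189)) = Rational(307373, 327537) ≈ 0.93844)
Function('R')(o) = Mul(-6, o)
Mul(Add(-4964, 1968), Add(Function('R')(Mul(6, Add(5, 3))), B)) = Mul(Add(-4964, 1968), Add(Mul(-6, Mul(6, Add(5, 3))), Rational(307373, 327537))) = Mul(-2996, Add(Mul(-6, Mul(6, 8)), Rational(307373, 327537))) = Mul(-2996, Add(Mul(-6, 48), Rational(307373, 327537))) = Mul(-2996, Add(-288, Rational(307373, 327537))) = Mul(-2996, Rational(-94023283, 327537)) = Rational(40241965124, 46791)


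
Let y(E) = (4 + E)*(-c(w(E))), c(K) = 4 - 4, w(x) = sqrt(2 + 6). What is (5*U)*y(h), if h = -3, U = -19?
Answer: 0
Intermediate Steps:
w(x) = 2*sqrt(2) (w(x) = sqrt(8) = 2*sqrt(2))
c(K) = 0
y(E) = 0 (y(E) = (4 + E)*(-1*0) = (4 + E)*0 = 0)
(5*U)*y(h) = (5*(-19))*0 = -95*0 = 0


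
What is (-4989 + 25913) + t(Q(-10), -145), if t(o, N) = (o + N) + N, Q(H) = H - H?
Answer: 20634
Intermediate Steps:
Q(H) = 0
t(o, N) = o + 2*N (t(o, N) = (N + o) + N = o + 2*N)
(-4989 + 25913) + t(Q(-10), -145) = (-4989 + 25913) + (0 + 2*(-145)) = 20924 + (0 - 290) = 20924 - 290 = 20634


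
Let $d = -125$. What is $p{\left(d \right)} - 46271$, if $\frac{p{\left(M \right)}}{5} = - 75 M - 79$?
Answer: $209$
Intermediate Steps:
$p{\left(M \right)} = -395 - 375 M$ ($p{\left(M \right)} = 5 \left(- 75 M - 79\right) = 5 \left(-79 - 75 M\right) = -395 - 375 M$)
$p{\left(d \right)} - 46271 = \left(-395 - -46875\right) - 46271 = \left(-395 + 46875\right) - 46271 = 46480 - 46271 = 209$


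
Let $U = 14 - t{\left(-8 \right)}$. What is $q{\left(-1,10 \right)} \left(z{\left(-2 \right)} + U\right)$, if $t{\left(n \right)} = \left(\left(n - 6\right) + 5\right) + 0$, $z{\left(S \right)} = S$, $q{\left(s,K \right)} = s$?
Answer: $-21$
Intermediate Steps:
$t{\left(n \right)} = -1 + n$ ($t{\left(n \right)} = \left(\left(n - 6\right) + 5\right) + 0 = \left(\left(-6 + n\right) + 5\right) + 0 = \left(-1 + n\right) + 0 = -1 + n$)
$U = 23$ ($U = 14 - \left(-1 - 8\right) = 14 - -9 = 14 + 9 = 23$)
$q{\left(-1,10 \right)} \left(z{\left(-2 \right)} + U\right) = - (-2 + 23) = \left(-1\right) 21 = -21$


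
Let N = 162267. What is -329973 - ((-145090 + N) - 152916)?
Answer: -194234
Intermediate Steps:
-329973 - ((-145090 + N) - 152916) = -329973 - ((-145090 + 162267) - 152916) = -329973 - (17177 - 152916) = -329973 - 1*(-135739) = -329973 + 135739 = -194234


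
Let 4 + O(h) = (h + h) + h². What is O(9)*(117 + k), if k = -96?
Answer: 1995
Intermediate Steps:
O(h) = -4 + h² + 2*h (O(h) = -4 + ((h + h) + h²) = -4 + (2*h + h²) = -4 + (h² + 2*h) = -4 + h² + 2*h)
O(9)*(117 + k) = (-4 + 9² + 2*9)*(117 - 96) = (-4 + 81 + 18)*21 = 95*21 = 1995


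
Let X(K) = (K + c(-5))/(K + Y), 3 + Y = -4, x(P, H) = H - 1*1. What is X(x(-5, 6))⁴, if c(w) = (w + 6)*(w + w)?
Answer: 625/16 ≈ 39.063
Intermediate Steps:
x(P, H) = -1 + H (x(P, H) = H - 1 = -1 + H)
Y = -7 (Y = -3 - 4 = -7)
c(w) = 2*w*(6 + w) (c(w) = (6 + w)*(2*w) = 2*w*(6 + w))
X(K) = (-10 + K)/(-7 + K) (X(K) = (K + 2*(-5)*(6 - 5))/(K - 7) = (K + 2*(-5)*1)/(-7 + K) = (K - 10)/(-7 + K) = (-10 + K)/(-7 + K))
X(x(-5, 6))⁴ = ((-10 + (-1 + 6))/(-7 + (-1 + 6)))⁴ = ((-10 + 5)/(-7 + 5))⁴ = (-5/(-2))⁴ = (-½*(-5))⁴ = (5/2)⁴ = 625/16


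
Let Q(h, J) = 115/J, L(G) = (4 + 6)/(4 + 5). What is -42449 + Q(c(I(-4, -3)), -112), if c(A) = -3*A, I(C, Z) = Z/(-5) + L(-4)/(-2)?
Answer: -4754403/112 ≈ -42450.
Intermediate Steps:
L(G) = 10/9
I(C, Z) = -5/9 - Z/5 (I(C, Z) = Z/(-5) + (10/9)/(-2) = Z*(-⅕) + (10/9)*(-½) = -Z/5 - 5/9 = -5/9 - Z/5)
-42449 + Q(c(I(-4, -3)), -112) = -42449 + 115/(-112) = -42449 + 115*(-1/112) = -42449 - 115/112 = -4754403/112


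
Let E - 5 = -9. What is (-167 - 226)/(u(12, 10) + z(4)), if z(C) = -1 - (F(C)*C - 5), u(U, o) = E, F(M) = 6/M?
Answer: 131/2 ≈ 65.500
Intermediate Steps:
E = -4 (E = 5 - 9 = -4)
u(U, o) = -4
z(C) = -2 (z(C) = -1 - ((6/C)*C - 5) = -1 - (6 - 5) = -1 - 1*1 = -1 - 1 = -2)
(-167 - 226)/(u(12, 10) + z(4)) = (-167 - 226)/(-4 - 2) = -393/(-6) = -393*(-1/6) = 131/2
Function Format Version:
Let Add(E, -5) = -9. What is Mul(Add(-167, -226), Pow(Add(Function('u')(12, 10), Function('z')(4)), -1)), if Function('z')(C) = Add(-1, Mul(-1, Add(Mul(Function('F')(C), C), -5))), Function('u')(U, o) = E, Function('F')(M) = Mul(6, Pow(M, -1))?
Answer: Rational(131, 2) ≈ 65.500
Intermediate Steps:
E = -4 (E = Add(5, -9) = -4)
Function('u')(U, o) = -4
Function('z')(C) = -2 (Function('z')(C) = Add(-1, Mul(-1, Add(Mul(Mul(6, Pow(C, -1)), C), -5))) = Add(-1, Mul(-1, Add(6, -5))) = Add(-1, Mul(-1, 1)) = Add(-1, -1) = -2)
Mul(Add(-167, -226), Pow(Add(Function('u')(12, 10), Function('z')(4)), -1)) = Mul(Add(-167, -226), Pow(Add(-4, -2), -1)) = Mul(-393, Pow(-6, -1)) = Mul(-393, Rational(-1, 6)) = Rational(131, 2)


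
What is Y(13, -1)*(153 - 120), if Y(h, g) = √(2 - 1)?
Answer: 33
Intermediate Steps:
Y(h, g) = 1 (Y(h, g) = √1 = 1)
Y(13, -1)*(153 - 120) = 1*(153 - 120) = 1*33 = 33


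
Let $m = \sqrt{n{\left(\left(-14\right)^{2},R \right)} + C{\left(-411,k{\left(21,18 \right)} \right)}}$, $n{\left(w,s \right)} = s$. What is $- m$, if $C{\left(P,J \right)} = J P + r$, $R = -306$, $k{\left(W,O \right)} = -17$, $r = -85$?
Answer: $- 2 \sqrt{1649} \approx -81.216$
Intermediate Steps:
$C{\left(P,J \right)} = -85 + J P$ ($C{\left(P,J \right)} = J P - 85 = -85 + J P$)
$m = 2 \sqrt{1649}$ ($m = \sqrt{-306 - -6902} = \sqrt{-306 + \left(-85 + 6987\right)} = \sqrt{-306 + 6902} = \sqrt{6596} = 2 \sqrt{1649} \approx 81.216$)
$- m = - 2 \sqrt{1649}$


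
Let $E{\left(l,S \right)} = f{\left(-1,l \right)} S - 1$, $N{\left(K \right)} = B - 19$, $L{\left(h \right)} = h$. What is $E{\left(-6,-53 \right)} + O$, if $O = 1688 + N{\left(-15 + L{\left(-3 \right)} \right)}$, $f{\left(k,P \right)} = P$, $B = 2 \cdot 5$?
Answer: $1996$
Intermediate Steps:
$B = 10$
$N{\left(K \right)} = -9$ ($N{\left(K \right)} = 10 - 19 = -9$)
$E{\left(l,S \right)} = -1 + S l$ ($E{\left(l,S \right)} = l S - 1 = S l - 1 = -1 + S l$)
$O = 1679$ ($O = 1688 - 9 = 1679$)
$E{\left(-6,-53 \right)} + O = \left(-1 - -318\right) + 1679 = \left(-1 + 318\right) + 1679 = 317 + 1679 = 1996$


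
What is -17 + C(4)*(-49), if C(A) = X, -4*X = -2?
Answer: -83/2 ≈ -41.500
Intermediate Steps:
X = ½ (X = -¼*(-2) = ½ ≈ 0.50000)
C(A) = ½
-17 + C(4)*(-49) = -17 + (½)*(-49) = -17 - 49/2 = -83/2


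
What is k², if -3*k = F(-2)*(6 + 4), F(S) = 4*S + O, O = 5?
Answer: 100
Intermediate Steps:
F(S) = 5 + 4*S (F(S) = 4*S + 5 = 5 + 4*S)
k = 10 (k = -(5 + 4*(-2))*(6 + 4)/3 = -(5 - 8)*10/3 = -(-1)*10 = -⅓*(-30) = 10)
k² = 10² = 100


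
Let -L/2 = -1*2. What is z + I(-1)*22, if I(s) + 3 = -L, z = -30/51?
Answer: -2628/17 ≈ -154.59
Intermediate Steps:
L = 4 (L = -(-2)*2 = -2*(-2) = 4)
z = -10/17 (z = -30*1/51 = -10/17 ≈ -0.58823)
I(s) = -7 (I(s) = -3 - 1*4 = -3 - 4 = -7)
z + I(-1)*22 = -10/17 - 7*22 = -10/17 - 154 = -2628/17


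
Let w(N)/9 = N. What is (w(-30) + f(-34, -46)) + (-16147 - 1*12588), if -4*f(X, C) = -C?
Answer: -58033/2 ≈ -29017.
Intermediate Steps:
w(N) = 9*N
f(X, C) = C/4 (f(X, C) = -(-1)*C/4 = C/4)
(w(-30) + f(-34, -46)) + (-16147 - 1*12588) = (9*(-30) + (¼)*(-46)) + (-16147 - 1*12588) = (-270 - 23/2) + (-16147 - 12588) = -563/2 - 28735 = -58033/2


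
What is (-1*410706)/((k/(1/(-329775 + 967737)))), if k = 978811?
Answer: -68451/104074037197 ≈ -6.5771e-7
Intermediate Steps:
(-1*410706)/((k/(1/(-329775 + 967737)))) = (-1*410706)/((978811/(1/(-329775 + 967737)))) = -410706/(978811/(1/637962)) = -410706/(978811*637962) = -410706/624444223182 = -410706*1/624444223182 = -68451/104074037197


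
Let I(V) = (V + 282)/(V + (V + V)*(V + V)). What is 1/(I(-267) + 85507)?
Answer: 94963/8120001246 ≈ 1.1695e-5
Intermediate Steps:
I(V) = (282 + V)/(V + 4*V²) (I(V) = (282 + V)/(V + (2*V)*(2*V)) = (282 + V)/(V + 4*V²))
1/(I(-267) + 85507) = 1/((282 - 267)/((-267)*(1 + 4*(-267))) + 85507) = 1/(-1/267*15/(1 - 1068) + 85507) = 1/(-1/267*15/(-1067) + 85507) = 1/(-1/267*(-1/1067)*15 + 85507) = 1/(5/94963 + 85507) = 1/(8120001246/94963) = 94963/8120001246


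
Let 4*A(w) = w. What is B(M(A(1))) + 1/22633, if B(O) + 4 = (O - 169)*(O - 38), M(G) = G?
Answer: 2305420029/362128 ≈ 6366.3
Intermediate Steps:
A(w) = w/4
B(O) = -4 + (-169 + O)*(-38 + O) (B(O) = -4 + (O - 169)*(O - 38) = -4 + (-169 + O)*(-38 + O))
B(M(A(1))) + 1/22633 = (6418 + ((¼)*1)² - 207/4) + 1/22633 = (6418 + (¼)² - 207*¼) + 1/22633 = (6418 + 1/16 - 207/4) + 1/22633 = 101861/16 + 1/22633 = 2305420029/362128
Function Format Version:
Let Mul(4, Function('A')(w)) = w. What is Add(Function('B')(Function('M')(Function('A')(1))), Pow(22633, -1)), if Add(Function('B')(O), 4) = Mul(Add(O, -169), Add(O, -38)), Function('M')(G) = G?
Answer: Rational(2305420029, 362128) ≈ 6366.3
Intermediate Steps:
Function('A')(w) = Mul(Rational(1, 4), w)
Function('B')(O) = Add(-4, Mul(Add(-169, O), Add(-38, O))) (Function('B')(O) = Add(-4, Mul(Add(O, -169), Add(O, -38))) = Add(-4, Mul(Add(-169, O), Add(-38, O))))
Add(Function('B')(Function('M')(Function('A')(1))), Pow(22633, -1)) = Add(Add(6418, Pow(Mul(Rational(1, 4), 1), 2), Mul(-207, Mul(Rational(1, 4), 1))), Pow(22633, -1)) = Add(Add(6418, Pow(Rational(1, 4), 2), Mul(-207, Rational(1, 4))), Rational(1, 22633)) = Add(Add(6418, Rational(1, 16), Rational(-207, 4)), Rational(1, 22633)) = Add(Rational(101861, 16), Rational(1, 22633)) = Rational(2305420029, 362128)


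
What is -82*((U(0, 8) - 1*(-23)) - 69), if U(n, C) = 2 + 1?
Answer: 3526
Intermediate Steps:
U(n, C) = 3
-82*((U(0, 8) - 1*(-23)) - 69) = -82*((3 - 1*(-23)) - 69) = -82*((3 + 23) - 69) = -82*(26 - 69) = -82*(-43) = 3526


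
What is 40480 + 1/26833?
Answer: 1086199841/26833 ≈ 40480.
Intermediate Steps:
40480 + 1/26833 = 1086199841/26833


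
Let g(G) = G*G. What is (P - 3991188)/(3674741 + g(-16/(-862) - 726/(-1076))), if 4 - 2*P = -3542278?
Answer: -119366170350603548/197581320383130093 ≈ -0.60414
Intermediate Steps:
P = 1771141 (P = 2 - ½*(-3542278) = 2 + 1771139 = 1771141)
g(G) = G²
(P - 3991188)/(3674741 + g(-16/(-862) - 726/(-1076))) = (1771141 - 3991188)/(3674741 + (-16/(-862) - 726/(-1076))²) = -2220047/(3674741 + (-16*(-1/862) - 726*(-1/1076))²) = -2220047/(3674741 + (8/431 + 363/538)²) = -2220047/(3674741 + (160757/231878)²) = -2220047/(3674741 + 25842813049/53767406884) = -2220047/197581320383130093/53767406884 = -2220047*53767406884/197581320383130093 = -119366170350603548/197581320383130093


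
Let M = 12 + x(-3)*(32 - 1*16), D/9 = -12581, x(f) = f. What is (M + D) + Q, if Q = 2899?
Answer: -110366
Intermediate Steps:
D = -113229 (D = 9*(-12581) = -113229)
M = -36 (M = 12 - 3*(32 - 1*16) = 12 - 3*(32 - 16) = 12 - 3*16 = 12 - 48 = -36)
(M + D) + Q = (-36 - 113229) + 2899 = -113265 + 2899 = -110366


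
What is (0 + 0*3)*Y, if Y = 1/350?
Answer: 0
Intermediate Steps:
Y = 1/350 ≈ 0.0028571
(0 + 0*3)*Y = (0 + 0*3)*(1/350) = (0 + 0)*(1/350) = 0*(1/350) = 0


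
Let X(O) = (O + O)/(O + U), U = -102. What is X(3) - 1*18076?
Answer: -596510/33 ≈ -18076.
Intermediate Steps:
X(O) = 2*O/(-102 + O) (X(O) = (O + O)/(O - 102) = (2*O)/(-102 + O) = 2*O/(-102 + O))
X(3) - 1*18076 = 2*3/(-102 + 3) - 1*18076 = 2*3/(-99) - 18076 = 2*3*(-1/99) - 18076 = -2/33 - 18076 = -596510/33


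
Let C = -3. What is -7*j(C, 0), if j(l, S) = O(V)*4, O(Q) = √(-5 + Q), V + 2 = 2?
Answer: -28*I*√5 ≈ -62.61*I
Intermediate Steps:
V = 0 (V = -2 + 2 = 0)
j(l, S) = 4*I*√5 (j(l, S) = √(-5 + 0)*4 = √(-5)*4 = (I*√5)*4 = 4*I*√5)
-7*j(C, 0) = -28*I*√5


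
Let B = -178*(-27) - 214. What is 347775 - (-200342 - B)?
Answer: 552709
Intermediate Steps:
B = 4592 (B = 4806 - 214 = 4592)
347775 - (-200342 - B) = 347775 - (-200342 - 1*4592) = 347775 - (-200342 - 4592) = 347775 - 1*(-204934) = 347775 + 204934 = 552709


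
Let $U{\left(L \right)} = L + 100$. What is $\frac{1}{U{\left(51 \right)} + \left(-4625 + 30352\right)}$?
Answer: $\frac{1}{25878} \approx 3.8643 \cdot 10^{-5}$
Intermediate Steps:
$U{\left(L \right)} = 100 + L$
$\frac{1}{U{\left(51 \right)} + \left(-4625 + 30352\right)} = \frac{1}{\left(100 + 51\right) + \left(-4625 + 30352\right)} = \frac{1}{151 + 25727} = \frac{1}{25878}$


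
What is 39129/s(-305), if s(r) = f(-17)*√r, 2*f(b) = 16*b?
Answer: 39129*I*√305/41480 ≈ 16.474*I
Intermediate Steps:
f(b) = 8*b (f(b) = (16*b)/2 = 8*b)
s(r) = -136*√r (s(r) = (8*(-17))*√r = -136*√r)
39129/s(-305) = 39129/((-136*I*√305)) = 39129*(I*√305/41480) = 39129*I*√305/41480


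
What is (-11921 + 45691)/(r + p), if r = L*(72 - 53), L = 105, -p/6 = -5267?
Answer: 33770/33597 ≈ 1.0051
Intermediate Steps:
p = 31602 (p = -6*(-5267) = 31602)
r = 1995 (r = 105*(72 - 53) = 105*19 = 1995)
(-11921 + 45691)/(r + p) = (-11921 + 45691)/(1995 + 31602) = 33770/33597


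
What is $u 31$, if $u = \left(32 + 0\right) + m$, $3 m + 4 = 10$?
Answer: $1054$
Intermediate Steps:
$m = 2$ ($m = - \frac{4}{3} + \frac{1}{3} \cdot 10 = - \frac{4}{3} + \frac{10}{3} = 2$)
$u = 34$ ($u = \left(32 + 0\right) + 2 = 32 + 2 = 34$)
$u 31 = 34 \cdot 31 = 1054$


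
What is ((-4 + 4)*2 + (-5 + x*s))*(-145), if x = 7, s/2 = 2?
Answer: -3335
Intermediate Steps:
s = 4 (s = 2*2 = 4)
((-4 + 4)*2 + (-5 + x*s))*(-145) = ((-4 + 4)*2 + (-5 + 7*4))*(-145) = (0*2 + (-5 + 28))*(-145) = (0 + 23)*(-145) = 23*(-145) = -3335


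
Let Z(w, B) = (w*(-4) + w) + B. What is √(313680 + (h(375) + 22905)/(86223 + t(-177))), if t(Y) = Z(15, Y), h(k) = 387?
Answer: 2*√64445367678027/28667 ≈ 560.07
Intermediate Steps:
Z(w, B) = B - 3*w (Z(w, B) = (-4*w + w) + B = -3*w + B = B - 3*w)
t(Y) = -45 + Y (t(Y) = Y - 3*15 = Y - 45 = -45 + Y)
√(313680 + (h(375) + 22905)/(86223 + t(-177))) = √(313680 + (387 + 22905)/(86223 + (-45 - 177))) = √(313680 + 23292/(86223 - 222)) = √(313680 + 23292/86001) = √(313680 + 23292*(1/86001)) = √(313680 + 7764/28667) = √(8992272324/28667) = 2*√64445367678027/28667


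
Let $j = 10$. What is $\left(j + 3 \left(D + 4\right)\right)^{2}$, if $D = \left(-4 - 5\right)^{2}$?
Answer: $70225$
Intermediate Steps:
$D = 81$ ($D = \left(-9\right)^{2} = 81$)
$\left(j + 3 \left(D + 4\right)\right)^{2} = \left(10 + 3 \left(81 + 4\right)\right)^{2} = \left(10 + 3 \cdot 85\right)^{2} = \left(10 + 255\right)^{2} = 265^{2} = 70225$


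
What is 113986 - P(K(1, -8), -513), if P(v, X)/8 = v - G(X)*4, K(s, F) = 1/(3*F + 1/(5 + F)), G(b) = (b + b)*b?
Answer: 1237846570/73 ≈ 1.6957e+7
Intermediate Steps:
G(b) = 2*b² (G(b) = (2*b)*b = 2*b²)
K(s, F) = 1/(1/(5 + F) + 3*F)
P(v, X) = -64*X² + 8*v (P(v, X) = 8*(v - 2*X²*4) = 8*(v - 8*X²) = -64*X² + 8*v)
113986 - P(K(1, -8), -513) = 113986 - (-64*(-513)² + 8*((5 - 8)/(1 + 3*(-8)² + 15*(-8)))) = 113986 - (-64*263169 + 8*(-3/(1 + 3*64 - 120))) = 113986 - (-16842816 + 8*(-3/(1 + 192 - 120))) = 113986 - (-16842816 + 8*(-3/73)) = 113986 - (-16842816 - 24/73) = 113986 - 1*(-1229525592/73) = 113986 + 1229525592/73 = 1237846570/73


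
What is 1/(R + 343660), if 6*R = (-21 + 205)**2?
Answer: 3/1047908 ≈ 2.8628e-6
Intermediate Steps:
R = 16928/3 (R = (-21 + 205)**2/6 = (1/6)*184**2 = (1/6)*33856 = 16928/3 ≈ 5642.7)
1/(R + 343660) = 1/(16928/3 + 343660) = 1/(1047908/3) = 3/1047908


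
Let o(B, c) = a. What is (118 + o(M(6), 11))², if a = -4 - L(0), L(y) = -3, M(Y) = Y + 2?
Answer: 13689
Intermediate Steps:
M(Y) = 2 + Y
a = -1 (a = -4 - 1*(-3) = -4 + 3 = -1)
o(B, c) = -1
(118 + o(M(6), 11))² = (118 - 1)² = 117² = 13689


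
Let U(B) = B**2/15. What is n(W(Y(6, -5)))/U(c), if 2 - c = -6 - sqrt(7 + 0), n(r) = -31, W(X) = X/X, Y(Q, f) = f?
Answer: -465/(8 + sqrt(7))**2 ≈ -4.1030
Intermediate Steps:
W(X) = 1
c = 8 + sqrt(7) (c = 2 - (-6 - sqrt(7 + 0)) = 2 - (-6 - sqrt(7)) = 2 + (6 + sqrt(7)) = 8 + sqrt(7) ≈ 10.646)
U(B) = B**2/15
n(W(Y(6, -5)))/U(c) = -31*15/(8 + sqrt(7))**2 = -465/(8 + sqrt(7))**2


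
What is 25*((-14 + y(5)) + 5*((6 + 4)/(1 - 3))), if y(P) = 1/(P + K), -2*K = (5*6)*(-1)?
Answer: -3895/4 ≈ -973.75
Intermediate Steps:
K = 15 (K = -5*6*(-1)/2 = -15*(-1) = -½*(-30) = 15)
y(P) = 1/(15 + P) (y(P) = 1/(P + 15) = 1/(15 + P))
25*((-14 + y(5)) + 5*((6 + 4)/(1 - 3))) = 25*((-14 + 1/(15 + 5)) + 5*((6 + 4)/(1 - 3))) = 25*((-14 + 1/20) + 5*(10/(-2))) = 25*((-14 + 1/20) + 5*(10*(-½))) = 25*(-279/20 + 5*(-5)) = 25*(-279/20 - 25) = 25*(-779/20) = -3895/4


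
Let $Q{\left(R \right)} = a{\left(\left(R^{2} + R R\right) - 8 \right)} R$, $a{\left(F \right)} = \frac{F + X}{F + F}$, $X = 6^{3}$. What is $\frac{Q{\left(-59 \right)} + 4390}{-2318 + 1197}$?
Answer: $- \frac{10105515}{2598478} \approx -3.889$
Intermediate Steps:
$X = 216$
$a{\left(F \right)} = \frac{216 + F}{2 F}$ ($a{\left(F \right)} = \frac{F + 216}{F + F} = \frac{216 + F}{2 F}$)
$Q{\left(R \right)} = \frac{R \left(208 + 2 R^{2}\right)}{2 \left(-8 + 2 R^{2}\right)}$ ($Q{\left(R \right)} = \frac{216 - \left(8 - R^{2} - R R\right)}{2 \left(\left(R^{2} + R R\right) - 8\right)} R = \frac{216 + \left(\left(R^{2} + R^{2}\right) - 8\right)}{2 \left(\left(R^{2} + R^{2}\right) - 8\right)} R = \frac{216 + \left(2 R^{2} - 8\right)}{2 \left(2 R^{2} - 8\right)} R = \frac{216 + \left(-8 + 2 R^{2}\right)}{2 \left(-8 + 2 R^{2}\right)} R = \frac{208 + 2 R^{2}}{2 \left(-8 + 2 R^{2}\right)} R = \frac{R \left(208 + 2 R^{2}\right)}{2 \left(-8 + 2 R^{2}\right)}$)
$\frac{Q{\left(-59 \right)} + 4390}{-2318 + 1197} = \frac{\frac{1}{2} \left(-59\right) \frac{1}{-4 + \left(-59\right)^{2}} \left(104 + \left(-59\right)^{2}\right) + 4390}{-2318 + 1197} = \frac{\frac{1}{2} \left(-59\right) \frac{1}{-4 + 3481} \left(104 + 3481\right) + 4390}{-1121} = \left(\frac{1}{2} \left(-59\right) \frac{1}{3477} \cdot 3585 + 4390\right) \left(- \frac{1}{1121}\right) = \left(- \frac{70505}{2318} + 4390\right) \left(- \frac{1}{1121}\right) = \frac{10105515}{2318} \left(- \frac{1}{1121}\right) = - \frac{10105515}{2598478}$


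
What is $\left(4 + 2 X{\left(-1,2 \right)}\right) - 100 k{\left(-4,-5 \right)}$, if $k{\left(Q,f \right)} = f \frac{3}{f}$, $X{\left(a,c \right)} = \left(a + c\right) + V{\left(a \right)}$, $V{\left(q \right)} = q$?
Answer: $-296$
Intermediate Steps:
$X{\left(a,c \right)} = c + 2 a$ ($X{\left(a,c \right)} = \left(a + c\right) + a = c + 2 a$)
$k{\left(Q,f \right)} = 3$
$\left(4 + 2 X{\left(-1,2 \right)}\right) - 100 k{\left(-4,-5 \right)} = \left(4 + 2 \left(2 + 2 \left(-1\right)\right)\right) - 300 = \left(4 + 2 \left(2 - 2\right)\right) - 300 = \left(4 + 2 \cdot 0\right) - 300 = \left(4 + 0\right) - 300 = 4 - 300 = -296$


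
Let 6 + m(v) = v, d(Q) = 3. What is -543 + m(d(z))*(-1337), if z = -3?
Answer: 3468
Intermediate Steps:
m(v) = -6 + v
-543 + m(d(z))*(-1337) = -543 + (-6 + 3)*(-1337) = -543 - 3*(-1337) = -543 + 4011 = 3468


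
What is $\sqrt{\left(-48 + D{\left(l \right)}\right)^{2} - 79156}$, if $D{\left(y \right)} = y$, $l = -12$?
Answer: $2 i \sqrt{18889} \approx 274.87 i$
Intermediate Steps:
$\sqrt{\left(-48 + D{\left(l \right)}\right)^{2} - 79156} = \sqrt{\left(-48 - 12\right)^{2} - 79156} = \sqrt{\left(-60\right)^{2} - 79156} = \sqrt{3600 - 79156} = \sqrt{-75556} = 2 i \sqrt{18889}$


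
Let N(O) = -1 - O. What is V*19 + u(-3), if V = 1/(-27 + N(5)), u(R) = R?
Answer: -118/33 ≈ -3.5758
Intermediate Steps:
V = -1/33 (V = 1/(-27 + (-1 - 1*5)) = 1/(-27 + (-1 - 5)) = 1/(-27 - 6) = 1/(-33) = -1/33 ≈ -0.030303)
V*19 + u(-3) = -1/33*19 - 3 = -19/33 - 3 = -118/33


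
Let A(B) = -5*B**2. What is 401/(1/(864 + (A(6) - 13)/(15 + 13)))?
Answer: 9623599/28 ≈ 3.4370e+5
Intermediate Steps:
401/(1/(864 + (A(6) - 13)/(15 + 13))) = 401/(1/(864 + (-5*6**2 - 13)/(15 + 13))) = 401/(1/(864 + (-5*36 - 13)/28)) = 401/(1/(864 + (-180 - 13)*(1/28))) = 401/(1/(864 - 193*1/28)) = 401/(1/(864 - 193/28)) = 401/(1/(23999/28)) = 401/(28/23999) = 401*(23999/28) = 9623599/28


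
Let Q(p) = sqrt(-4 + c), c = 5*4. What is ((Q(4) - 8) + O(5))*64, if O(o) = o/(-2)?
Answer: -416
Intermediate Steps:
c = 20
O(o) = -o/2 (O(o) = o*(-1/2) = -o/2)
Q(p) = 4 (Q(p) = sqrt(-4 + 20) = sqrt(16) = 4)
((Q(4) - 8) + O(5))*64 = ((4 - 8) - 1/2*5)*64 = (-4 - 5/2)*64 = -13/2*64 = -416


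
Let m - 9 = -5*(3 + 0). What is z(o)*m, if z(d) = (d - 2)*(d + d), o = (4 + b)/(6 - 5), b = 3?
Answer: -420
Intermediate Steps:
m = -6 (m = 9 - 5*(3 + 0) = 9 - 5*3 = 9 - 15 = -6)
o = 7 (o = (4 + 3)/(6 - 5) = 7/1 = 7*1 = 7)
z(d) = 2*d*(-2 + d) (z(d) = (-2 + d)*(2*d) = 2*d*(-2 + d))
z(o)*m = (2*7*(-2 + 7))*(-6) = (2*7*5)*(-6) = 70*(-6) = -420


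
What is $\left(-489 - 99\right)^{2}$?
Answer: $345744$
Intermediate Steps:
$\left(-489 - 99\right)^{2} = \left(-588\right)^{2} = 345744$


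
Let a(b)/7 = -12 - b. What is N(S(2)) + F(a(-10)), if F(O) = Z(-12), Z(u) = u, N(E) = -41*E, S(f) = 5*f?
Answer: -422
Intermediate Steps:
a(b) = -84 - 7*b (a(b) = 7*(-12 - b) = -84 - 7*b)
F(O) = -12
N(S(2)) + F(a(-10)) = -205*2 - 12 = -41*10 - 12 = -410 - 12 = -422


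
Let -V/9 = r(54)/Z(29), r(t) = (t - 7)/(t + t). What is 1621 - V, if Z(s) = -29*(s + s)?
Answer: 32718217/20184 ≈ 1621.0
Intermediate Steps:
Z(s) = -58*s
r(t) = (-7 + t)/(2*t) (r(t) = (-7 + t)/((2*t)) = (-7 + t)*(1/(2*t)) = (-7 + t)/(2*t))
V = 47/20184 (V = -9*(½)*(-7 + 54)/54/((-58*29)) = -9*(½)*(1/54)*47/(-1682) = -47*(-1)/(12*1682) = -9*(-47/181656) = 47/20184 ≈ 0.0023286)
1621 - V = 1621 - 1*47/20184 = 1621 - 47/20184 = 32718217/20184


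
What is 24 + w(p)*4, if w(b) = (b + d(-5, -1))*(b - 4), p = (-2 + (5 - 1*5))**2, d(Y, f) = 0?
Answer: 24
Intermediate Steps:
p = 4 (p = (-2 + (5 - 5))**2 = (-2 + 0)**2 = (-2)**2 = 4)
w(b) = b*(-4 + b) (w(b) = (b + 0)*(b - 4) = b*(-4 + b))
24 + w(p)*4 = 24 + (4*(-4 + 4))*4 = 24 + (4*0)*4 = 24 + 0*4 = 24 + 0 = 24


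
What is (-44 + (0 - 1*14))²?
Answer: 3364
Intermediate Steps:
(-44 + (0 - 1*14))² = (-44 + (0 - 14))² = (-44 - 14)² = (-58)² = 3364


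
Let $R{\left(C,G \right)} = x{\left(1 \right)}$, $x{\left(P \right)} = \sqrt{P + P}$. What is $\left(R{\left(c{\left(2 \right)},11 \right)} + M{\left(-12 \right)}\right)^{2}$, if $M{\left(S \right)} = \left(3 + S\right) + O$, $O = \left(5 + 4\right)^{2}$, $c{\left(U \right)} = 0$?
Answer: $\left(72 + \sqrt{2}\right)^{2} \approx 5389.6$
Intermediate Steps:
$x{\left(P \right)} = \sqrt{2} \sqrt{P}$ ($x{\left(P \right)} = \sqrt{2 P} = \sqrt{2} \sqrt{P}$)
$R{\left(C,G \right)} = \sqrt{2}$ ($R{\left(C,G \right)} = \sqrt{2} \sqrt{1} = \sqrt{2} \cdot 1 = \sqrt{2}$)
$O = 81$ ($O = 9^{2} = 81$)
$M{\left(S \right)} = 84 + S$ ($M{\left(S \right)} = \left(3 + S\right) + 81 = 84 + S$)
$\left(R{\left(c{\left(2 \right)},11 \right)} + M{\left(-12 \right)}\right)^{2} = \left(\sqrt{2} + \left(84 - 12\right)\right)^{2} = \left(\sqrt{2} + 72\right)^{2} = \left(72 + \sqrt{2}\right)^{2}$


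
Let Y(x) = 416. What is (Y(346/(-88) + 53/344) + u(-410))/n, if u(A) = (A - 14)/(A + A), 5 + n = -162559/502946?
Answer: -42944547156/548844245 ≈ -78.245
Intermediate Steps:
n = -2677289/502946 (n = -5 - 162559/502946 = -2677289/502946 ≈ -5.3232)
u(A) = (-14 + A)/(2*A) (u(A) = (-14 + A)/((2*A)) = (-14 + A)*(1/(2*A)) = (-14 + A)/(2*A))
(Y(346/(-88) + 53/344) + u(-410))/n = (416 + (1/2)*(-14 - 410)/(-410))/(-2677289/502946) = (416 + (1/2)*(-1/410)*(-424))*(-502946/2677289) = (416 + 106/205)*(-502946/2677289) = (85386/205)*(-502946/2677289) = -42944547156/548844245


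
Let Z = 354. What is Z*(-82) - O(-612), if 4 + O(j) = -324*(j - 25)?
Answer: -235412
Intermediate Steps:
O(j) = 8096 - 324*j (O(j) = -4 - 324*(j - 25) = -4 - 324*(-25 + j) = -4 + (8100 - 324*j) = 8096 - 324*j)
Z*(-82) - O(-612) = 354*(-82) - (8096 - 324*(-612)) = -29028 - (8096 + 198288) = -29028 - 1*206384 = -29028 - 206384 = -235412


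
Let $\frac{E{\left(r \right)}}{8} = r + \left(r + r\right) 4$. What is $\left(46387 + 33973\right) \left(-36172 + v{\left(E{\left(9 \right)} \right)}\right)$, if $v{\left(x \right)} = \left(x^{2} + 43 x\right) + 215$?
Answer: $33093131960$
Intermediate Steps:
$E{\left(r \right)} = 72 r$ ($E{\left(r \right)} = 8 \left(r + \left(r + r\right) 4\right) = 8 \left(r + 2 r 4\right) = 8 \left(r + 8 r\right) = 8 \cdot 9 r = 72 r$)
$v{\left(x \right)} = 215 + x^{2} + 43 x$
$\left(46387 + 33973\right) \left(-36172 + v{\left(E{\left(9 \right)} \right)}\right) = \left(46387 + 33973\right) \left(-36172 + \left(215 + \left(72 \cdot 9\right)^{2} + 43 \cdot 72 \cdot 9\right)\right) = 80360 \left(-36172 + \left(215 + 648^{2} + 43 \cdot 648\right)\right) = 80360 \left(-36172 + \left(215 + 419904 + 27864\right)\right) = 80360 \left(-36172 + 447983\right) = 80360 \cdot 411811 = 33093131960$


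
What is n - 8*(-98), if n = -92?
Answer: 692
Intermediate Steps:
n - 8*(-98) = -92 - 8*(-98) = -92 + 784 = 692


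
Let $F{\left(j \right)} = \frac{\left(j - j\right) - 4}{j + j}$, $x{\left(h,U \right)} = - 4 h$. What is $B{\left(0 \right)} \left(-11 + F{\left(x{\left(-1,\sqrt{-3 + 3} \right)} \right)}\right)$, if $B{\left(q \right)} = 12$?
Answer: $-138$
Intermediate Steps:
$F{\left(j \right)} = - \frac{2}{j}$ ($F{\left(j \right)} = \frac{0 - 4}{2 j} = - 4 \frac{1}{2 j} = - \frac{2}{j}$)
$B{\left(0 \right)} \left(-11 + F{\left(x{\left(-1,\sqrt{-3 + 3} \right)} \right)}\right) = 12 \left(-11 - \frac{2}{\left(-4\right) \left(-1\right)}\right) = 12 \left(-11 - \frac{2}{4}\right) = 12 \left(-11 - \frac{1}{2}\right) = 12 \left(- \frac{23}{2}\right) = -138$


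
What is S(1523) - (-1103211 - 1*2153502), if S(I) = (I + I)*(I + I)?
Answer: 12534829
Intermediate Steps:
S(I) = 4*I**2 (S(I) = (2*I)*(2*I) = 4*I**2)
S(1523) - (-1103211 - 1*2153502) = 4*1523**2 - (-1103211 - 1*2153502) = 4*2319529 - (-1103211 - 2153502) = 9278116 - 1*(-3256713) = 9278116 + 3256713 = 12534829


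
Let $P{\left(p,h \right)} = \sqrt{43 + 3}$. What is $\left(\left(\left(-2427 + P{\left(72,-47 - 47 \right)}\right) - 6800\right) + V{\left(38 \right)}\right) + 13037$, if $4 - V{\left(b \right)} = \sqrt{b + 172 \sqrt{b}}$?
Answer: $3814 + \sqrt{46} - \sqrt{38 + 172 \sqrt{38}} \approx 3787.6$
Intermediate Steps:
$P{\left(p,h \right)} = \sqrt{46}$
$V{\left(b \right)} = 4 - \sqrt{b + 172 \sqrt{b}}$
$\left(\left(\left(-2427 + P{\left(72,-47 - 47 \right)}\right) - 6800\right) + V{\left(38 \right)}\right) + 13037 = \left(\left(\left(-2427 + \sqrt{46}\right) - 6800\right) + \left(4 - \sqrt{38 + 172 \sqrt{38}}\right)\right) + 13037 = \left(\left(-9227 + \sqrt{46}\right) + \left(4 - \sqrt{38 + 172 \sqrt{38}}\right)\right) + 13037 = \left(-9223 + \sqrt{46} - \sqrt{38 + 172 \sqrt{38}}\right) + 13037 = 3814 + \sqrt{46} - \sqrt{38 + 172 \sqrt{38}}$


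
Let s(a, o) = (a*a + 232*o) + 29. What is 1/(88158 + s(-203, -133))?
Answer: 1/98540 ≈ 1.0148e-5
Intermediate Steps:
s(a, o) = 29 + a² + 232*o (s(a, o) = (a² + 232*o) + 29 = 29 + a² + 232*o)
1/(88158 + s(-203, -133)) = 1/(88158 + (29 + (-203)² + 232*(-133))) = 1/(88158 + (29 + 41209 - 30856)) = 1/(88158 + 10382) = 1/98540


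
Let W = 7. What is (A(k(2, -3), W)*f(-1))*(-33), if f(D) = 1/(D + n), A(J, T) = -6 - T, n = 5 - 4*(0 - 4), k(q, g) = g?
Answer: 429/20 ≈ 21.450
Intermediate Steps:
n = 21 (n = 5 - 4*(-4) = 5 + 16 = 21)
f(D) = 1/(21 + D) (f(D) = 1/(D + 21) = 1/(21 + D))
(A(k(2, -3), W)*f(-1))*(-33) = ((-6 - 1*7)/(21 - 1))*(-33) = ((-6 - 7)/20)*(-33) = -13*1/20*(-33) = -13/20*(-33) = 429/20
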